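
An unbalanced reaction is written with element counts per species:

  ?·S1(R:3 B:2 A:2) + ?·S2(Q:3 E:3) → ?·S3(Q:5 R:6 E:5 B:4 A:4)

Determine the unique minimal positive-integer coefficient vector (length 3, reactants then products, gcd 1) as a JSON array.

Coefficients: [6, 5, 3]

Q: 6·0+5·3 = 15 | 3·5 = 15
R: 6·3+5·0 = 18 | 3·6 = 18
E: 6·0+5·3 = 15 | 3·5 = 15
B: 6·2+5·0 = 12 | 3·4 = 12
A: 6·2+5·0 = 12 | 3·4 = 12
gcd(6,5,3) = 1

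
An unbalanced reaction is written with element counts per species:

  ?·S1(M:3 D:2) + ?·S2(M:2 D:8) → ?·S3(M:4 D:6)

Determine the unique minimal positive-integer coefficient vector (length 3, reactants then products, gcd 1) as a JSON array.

Coefficients: [2, 1, 2]

M: 2·3+1·2 = 8 | 2·4 = 8
D: 2·2+1·8 = 12 | 2·6 = 12
gcd(2,1,2) = 1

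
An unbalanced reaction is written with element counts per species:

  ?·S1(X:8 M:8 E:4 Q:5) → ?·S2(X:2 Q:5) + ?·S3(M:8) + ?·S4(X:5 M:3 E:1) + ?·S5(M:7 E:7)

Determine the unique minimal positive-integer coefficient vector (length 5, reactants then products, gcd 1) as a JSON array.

X: 5·8 = 40 | 5·2+1·0+6·5+2·0 = 40
M: 5·8 = 40 | 5·0+1·8+6·3+2·7 = 40
E: 5·4 = 20 | 5·0+1·0+6·1+2·7 = 20
Q: 5·5 = 25 | 5·5+1·0+6·0+2·0 = 25
gcd(5,5,1,6,2) = 1

Coefficients: [5, 5, 1, 6, 2]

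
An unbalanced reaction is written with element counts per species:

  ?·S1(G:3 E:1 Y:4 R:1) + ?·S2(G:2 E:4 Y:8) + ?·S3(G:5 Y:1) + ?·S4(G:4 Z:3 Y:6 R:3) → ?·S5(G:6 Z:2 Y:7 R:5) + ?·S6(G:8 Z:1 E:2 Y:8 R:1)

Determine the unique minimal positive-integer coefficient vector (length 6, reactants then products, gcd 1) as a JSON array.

Coefficients: [6, 1, 4, 3, 2, 5]

G: 6·3+1·2+4·5+3·4 = 52 | 2·6+5·8 = 52
Z: 6·0+1·0+4·0+3·3 = 9 | 2·2+5·1 = 9
E: 6·1+1·4+4·0+3·0 = 10 | 2·0+5·2 = 10
Y: 6·4+1·8+4·1+3·6 = 54 | 2·7+5·8 = 54
R: 6·1+1·0+4·0+3·3 = 15 | 2·5+5·1 = 15
gcd(6,1,4,3,2,5) = 1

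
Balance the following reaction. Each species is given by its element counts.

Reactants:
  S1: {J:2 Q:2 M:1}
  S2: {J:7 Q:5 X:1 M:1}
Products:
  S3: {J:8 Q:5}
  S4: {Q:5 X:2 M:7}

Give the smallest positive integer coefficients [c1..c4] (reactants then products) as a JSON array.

J: 5·2+2·7 = 24 | 3·8+1·0 = 24
Q: 5·2+2·5 = 20 | 3·5+1·5 = 20
X: 5·0+2·1 = 2 | 3·0+1·2 = 2
M: 5·1+2·1 = 7 | 3·0+1·7 = 7
gcd(5,2,3,1) = 1

Coefficients: [5, 2, 3, 1]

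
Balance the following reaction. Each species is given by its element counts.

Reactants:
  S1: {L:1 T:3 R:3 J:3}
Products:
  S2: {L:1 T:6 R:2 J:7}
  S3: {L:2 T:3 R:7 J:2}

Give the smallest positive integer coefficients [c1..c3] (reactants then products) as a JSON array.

Coefficients: [3, 1, 1]

L: 3·1 = 3 | 1·1+1·2 = 3
T: 3·3 = 9 | 1·6+1·3 = 9
R: 3·3 = 9 | 1·2+1·7 = 9
J: 3·3 = 9 | 1·7+1·2 = 9
gcd(3,1,1) = 1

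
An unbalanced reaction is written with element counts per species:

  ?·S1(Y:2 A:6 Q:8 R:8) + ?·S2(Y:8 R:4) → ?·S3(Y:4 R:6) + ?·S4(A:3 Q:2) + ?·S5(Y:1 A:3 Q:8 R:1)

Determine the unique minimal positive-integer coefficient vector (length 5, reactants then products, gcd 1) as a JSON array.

Coefficients: [3, 2, 5, 4, 2]

Y: 3·2+2·8 = 22 | 5·4+4·0+2·1 = 22
A: 3·6+2·0 = 18 | 5·0+4·3+2·3 = 18
Q: 3·8+2·0 = 24 | 5·0+4·2+2·8 = 24
R: 3·8+2·4 = 32 | 5·6+4·0+2·1 = 32
gcd(3,2,5,4,2) = 1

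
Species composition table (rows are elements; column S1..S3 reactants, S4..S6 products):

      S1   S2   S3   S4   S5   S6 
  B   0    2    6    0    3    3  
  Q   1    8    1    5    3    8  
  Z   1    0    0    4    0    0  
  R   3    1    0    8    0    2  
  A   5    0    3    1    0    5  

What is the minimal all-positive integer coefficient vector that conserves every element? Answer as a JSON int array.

B: 4·0+6·2+2·6 = 24 | 1·0+3·3+5·3 = 24
Q: 4·1+6·8+2·1 = 54 | 1·5+3·3+5·8 = 54
Z: 4·1+6·0+2·0 = 4 | 1·4+3·0+5·0 = 4
R: 4·3+6·1+2·0 = 18 | 1·8+3·0+5·2 = 18
A: 4·5+6·0+2·3 = 26 | 1·1+3·0+5·5 = 26
gcd(4,6,2,1,3,5) = 1

Coefficients: [4, 6, 2, 1, 3, 5]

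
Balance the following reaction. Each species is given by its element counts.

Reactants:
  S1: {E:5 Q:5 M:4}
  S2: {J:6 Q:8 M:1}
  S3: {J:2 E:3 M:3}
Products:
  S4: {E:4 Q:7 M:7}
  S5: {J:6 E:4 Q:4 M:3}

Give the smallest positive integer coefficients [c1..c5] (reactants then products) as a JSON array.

Coefficients: [2, 3, 6, 2, 5]

J: 2·0+3·6+6·2 = 30 | 2·0+5·6 = 30
E: 2·5+3·0+6·3 = 28 | 2·4+5·4 = 28
Q: 2·5+3·8+6·0 = 34 | 2·7+5·4 = 34
M: 2·4+3·1+6·3 = 29 | 2·7+5·3 = 29
gcd(2,3,6,2,5) = 1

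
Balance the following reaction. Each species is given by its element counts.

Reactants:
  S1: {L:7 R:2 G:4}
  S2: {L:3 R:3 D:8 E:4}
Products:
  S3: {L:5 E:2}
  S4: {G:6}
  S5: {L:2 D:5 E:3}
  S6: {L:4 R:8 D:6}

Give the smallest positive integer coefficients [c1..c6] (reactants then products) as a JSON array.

Coefficients: [3, 6, 3, 2, 6, 3]

L: 3·7+6·3 = 39 | 3·5+2·0+6·2+3·4 = 39
R: 3·2+6·3 = 24 | 3·0+2·0+6·0+3·8 = 24
D: 3·0+6·8 = 48 | 3·0+2·0+6·5+3·6 = 48
E: 3·0+6·4 = 24 | 3·2+2·0+6·3+3·0 = 24
G: 3·4+6·0 = 12 | 3·0+2·6+6·0+3·0 = 12
gcd(3,6,3,2,6,3) = 1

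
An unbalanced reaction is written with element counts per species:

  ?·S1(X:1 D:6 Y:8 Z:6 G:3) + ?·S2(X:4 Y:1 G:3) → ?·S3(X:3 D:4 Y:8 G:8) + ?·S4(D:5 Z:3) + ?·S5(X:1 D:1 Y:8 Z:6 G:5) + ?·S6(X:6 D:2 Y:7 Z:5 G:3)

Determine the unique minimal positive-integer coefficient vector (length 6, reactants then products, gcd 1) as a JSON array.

Coefficients: [5, 5, 2, 3, 1, 3]

X: 5·1+5·4 = 25 | 2·3+3·0+1·1+3·6 = 25
D: 5·6+5·0 = 30 | 2·4+3·5+1·1+3·2 = 30
Y: 5·8+5·1 = 45 | 2·8+3·0+1·8+3·7 = 45
Z: 5·6+5·0 = 30 | 2·0+3·3+1·6+3·5 = 30
G: 5·3+5·3 = 30 | 2·8+3·0+1·5+3·3 = 30
gcd(5,5,2,3,1,3) = 1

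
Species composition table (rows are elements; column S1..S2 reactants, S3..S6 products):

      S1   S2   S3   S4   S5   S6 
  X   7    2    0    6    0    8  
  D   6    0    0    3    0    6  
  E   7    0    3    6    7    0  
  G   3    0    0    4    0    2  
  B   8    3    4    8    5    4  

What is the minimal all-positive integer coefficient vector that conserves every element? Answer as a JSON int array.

Coefficients: [6, 5, 3, 2, 3, 5]

X: 6·7+5·2 = 52 | 3·0+2·6+3·0+5·8 = 52
D: 6·6+5·0 = 36 | 3·0+2·3+3·0+5·6 = 36
E: 6·7+5·0 = 42 | 3·3+2·6+3·7+5·0 = 42
G: 6·3+5·0 = 18 | 3·0+2·4+3·0+5·2 = 18
B: 6·8+5·3 = 63 | 3·4+2·8+3·5+5·4 = 63
gcd(6,5,3,2,3,5) = 1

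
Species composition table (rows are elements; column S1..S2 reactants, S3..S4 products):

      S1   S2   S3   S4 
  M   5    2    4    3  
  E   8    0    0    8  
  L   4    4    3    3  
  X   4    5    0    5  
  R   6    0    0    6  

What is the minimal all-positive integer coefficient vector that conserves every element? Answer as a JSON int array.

M: 5·5+1·2 = 27 | 3·4+5·3 = 27
E: 5·8+1·0 = 40 | 3·0+5·8 = 40
L: 5·4+1·4 = 24 | 3·3+5·3 = 24
X: 5·4+1·5 = 25 | 3·0+5·5 = 25
R: 5·6+1·0 = 30 | 3·0+5·6 = 30
gcd(5,1,3,5) = 1

Coefficients: [5, 1, 3, 5]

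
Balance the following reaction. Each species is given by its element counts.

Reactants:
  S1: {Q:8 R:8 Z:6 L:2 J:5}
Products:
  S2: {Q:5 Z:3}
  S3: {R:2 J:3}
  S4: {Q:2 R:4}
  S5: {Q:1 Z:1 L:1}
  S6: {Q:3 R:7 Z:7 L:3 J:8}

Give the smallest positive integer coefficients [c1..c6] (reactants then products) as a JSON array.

Q: 5·8 = 40 | 4·5+3·0+5·2+4·1+2·3 = 40
R: 5·8 = 40 | 4·0+3·2+5·4+4·0+2·7 = 40
Z: 5·6 = 30 | 4·3+3·0+5·0+4·1+2·7 = 30
L: 5·2 = 10 | 4·0+3·0+5·0+4·1+2·3 = 10
J: 5·5 = 25 | 4·0+3·3+5·0+4·0+2·8 = 25
gcd(5,4,3,5,4,2) = 1

Coefficients: [5, 4, 3, 5, 4, 2]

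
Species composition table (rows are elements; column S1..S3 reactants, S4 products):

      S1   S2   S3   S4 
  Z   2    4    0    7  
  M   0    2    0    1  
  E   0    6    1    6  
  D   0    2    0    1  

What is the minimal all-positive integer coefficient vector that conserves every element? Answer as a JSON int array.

Z: 5·2+1·4+6·0 = 14 | 2·7 = 14
M: 5·0+1·2+6·0 = 2 | 2·1 = 2
E: 5·0+1·6+6·1 = 12 | 2·6 = 12
D: 5·0+1·2+6·0 = 2 | 2·1 = 2
gcd(5,1,6,2) = 1

Coefficients: [5, 1, 6, 2]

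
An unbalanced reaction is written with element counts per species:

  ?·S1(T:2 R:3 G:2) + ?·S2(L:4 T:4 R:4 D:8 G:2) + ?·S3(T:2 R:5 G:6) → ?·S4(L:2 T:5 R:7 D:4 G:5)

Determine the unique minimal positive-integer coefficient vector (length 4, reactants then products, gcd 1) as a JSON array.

L: 5·0+2·4+1·0 = 8 | 4·2 = 8
T: 5·2+2·4+1·2 = 20 | 4·5 = 20
R: 5·3+2·4+1·5 = 28 | 4·7 = 28
D: 5·0+2·8+1·0 = 16 | 4·4 = 16
G: 5·2+2·2+1·6 = 20 | 4·5 = 20
gcd(5,2,1,4) = 1

Coefficients: [5, 2, 1, 4]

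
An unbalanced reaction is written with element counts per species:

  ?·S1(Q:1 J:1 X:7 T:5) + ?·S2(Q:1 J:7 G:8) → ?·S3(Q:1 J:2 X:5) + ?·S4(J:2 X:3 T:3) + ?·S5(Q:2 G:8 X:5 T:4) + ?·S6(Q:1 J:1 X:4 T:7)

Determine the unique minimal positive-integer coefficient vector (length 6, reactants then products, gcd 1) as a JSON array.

Coefficients: [4, 1, 2, 3, 1, 1]

Q: 4·1+1·1 = 5 | 2·1+3·0+1·2+1·1 = 5
J: 4·1+1·7 = 11 | 2·2+3·2+1·0+1·1 = 11
G: 4·0+1·8 = 8 | 2·0+3·0+1·8+1·0 = 8
X: 4·7+1·0 = 28 | 2·5+3·3+1·5+1·4 = 28
T: 4·5+1·0 = 20 | 2·0+3·3+1·4+1·7 = 20
gcd(4,1,2,3,1,1) = 1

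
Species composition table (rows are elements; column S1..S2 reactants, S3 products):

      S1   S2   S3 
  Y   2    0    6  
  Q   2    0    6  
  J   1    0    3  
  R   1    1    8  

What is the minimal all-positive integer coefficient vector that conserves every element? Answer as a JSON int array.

Y: 3·2+5·0 = 6 | 1·6 = 6
Q: 3·2+5·0 = 6 | 1·6 = 6
J: 3·1+5·0 = 3 | 1·3 = 3
R: 3·1+5·1 = 8 | 1·8 = 8
gcd(3,5,1) = 1

Coefficients: [3, 5, 1]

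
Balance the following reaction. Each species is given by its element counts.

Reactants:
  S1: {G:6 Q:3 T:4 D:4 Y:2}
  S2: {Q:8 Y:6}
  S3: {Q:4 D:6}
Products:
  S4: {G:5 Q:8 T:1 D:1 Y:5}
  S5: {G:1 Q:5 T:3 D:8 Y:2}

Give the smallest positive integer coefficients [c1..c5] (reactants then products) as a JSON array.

G: 6·6+5·0+5·0 = 36 | 6·5+6·1 = 36
Q: 6·3+5·8+5·4 = 78 | 6·8+6·5 = 78
T: 6·4+5·0+5·0 = 24 | 6·1+6·3 = 24
D: 6·4+5·0+5·6 = 54 | 6·1+6·8 = 54
Y: 6·2+5·6+5·0 = 42 | 6·5+6·2 = 42
gcd(6,5,5,6,6) = 1

Coefficients: [6, 5, 5, 6, 6]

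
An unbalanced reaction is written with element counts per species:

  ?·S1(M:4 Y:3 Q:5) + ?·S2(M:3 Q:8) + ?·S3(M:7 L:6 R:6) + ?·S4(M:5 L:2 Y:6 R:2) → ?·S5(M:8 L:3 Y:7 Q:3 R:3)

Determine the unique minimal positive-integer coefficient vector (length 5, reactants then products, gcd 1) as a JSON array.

Coefficients: [2, 1, 1, 6, 6]

M: 2·4+1·3+1·7+6·5 = 48 | 6·8 = 48
L: 2·0+1·0+1·6+6·2 = 18 | 6·3 = 18
Y: 2·3+1·0+1·0+6·6 = 42 | 6·7 = 42
Q: 2·5+1·8+1·0+6·0 = 18 | 6·3 = 18
R: 2·0+1·0+1·6+6·2 = 18 | 6·3 = 18
gcd(2,1,1,6,6) = 1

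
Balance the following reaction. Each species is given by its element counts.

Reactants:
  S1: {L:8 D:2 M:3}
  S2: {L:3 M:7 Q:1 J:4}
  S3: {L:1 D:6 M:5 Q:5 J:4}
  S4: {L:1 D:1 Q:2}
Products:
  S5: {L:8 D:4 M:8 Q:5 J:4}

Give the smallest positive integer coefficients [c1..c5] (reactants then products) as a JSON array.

Coefficients: [2, 3, 1, 6, 4]

L: 2·8+3·3+1·1+6·1 = 32 | 4·8 = 32
D: 2·2+3·0+1·6+6·1 = 16 | 4·4 = 16
M: 2·3+3·7+1·5+6·0 = 32 | 4·8 = 32
Q: 2·0+3·1+1·5+6·2 = 20 | 4·5 = 20
J: 2·0+3·4+1·4+6·0 = 16 | 4·4 = 16
gcd(2,3,1,6,4) = 1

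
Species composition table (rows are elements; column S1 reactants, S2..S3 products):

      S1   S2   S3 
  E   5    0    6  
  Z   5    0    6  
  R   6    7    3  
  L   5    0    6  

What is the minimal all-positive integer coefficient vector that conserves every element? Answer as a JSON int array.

Coefficients: [6, 3, 5]

E: 6·5 = 30 | 3·0+5·6 = 30
Z: 6·5 = 30 | 3·0+5·6 = 30
R: 6·6 = 36 | 3·7+5·3 = 36
L: 6·5 = 30 | 3·0+5·6 = 30
gcd(6,3,5) = 1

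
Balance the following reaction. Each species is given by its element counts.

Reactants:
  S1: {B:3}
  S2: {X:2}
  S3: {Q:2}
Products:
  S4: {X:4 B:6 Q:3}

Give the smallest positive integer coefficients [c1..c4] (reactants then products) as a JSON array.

X: 4·0+4·2+3·0 = 8 | 2·4 = 8
B: 4·3+4·0+3·0 = 12 | 2·6 = 12
Q: 4·0+4·0+3·2 = 6 | 2·3 = 6
gcd(4,4,3,2) = 1

Coefficients: [4, 4, 3, 2]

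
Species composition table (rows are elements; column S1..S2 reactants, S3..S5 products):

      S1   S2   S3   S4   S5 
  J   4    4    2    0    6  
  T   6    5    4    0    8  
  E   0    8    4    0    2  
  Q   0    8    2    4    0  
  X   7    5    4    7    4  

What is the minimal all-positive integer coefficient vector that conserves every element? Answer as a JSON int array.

Coefficients: [5, 2, 2, 3, 4]

J: 5·4+2·4 = 28 | 2·2+3·0+4·6 = 28
T: 5·6+2·5 = 40 | 2·4+3·0+4·8 = 40
E: 5·0+2·8 = 16 | 2·4+3·0+4·2 = 16
Q: 5·0+2·8 = 16 | 2·2+3·4+4·0 = 16
X: 5·7+2·5 = 45 | 2·4+3·7+4·4 = 45
gcd(5,2,2,3,4) = 1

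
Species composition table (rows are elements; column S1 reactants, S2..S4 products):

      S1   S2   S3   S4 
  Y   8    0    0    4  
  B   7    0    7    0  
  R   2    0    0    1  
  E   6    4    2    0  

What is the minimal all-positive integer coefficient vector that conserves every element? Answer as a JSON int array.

Coefficients: [1, 1, 1, 2]

Y: 1·8 = 8 | 1·0+1·0+2·4 = 8
B: 1·7 = 7 | 1·0+1·7+2·0 = 7
R: 1·2 = 2 | 1·0+1·0+2·1 = 2
E: 1·6 = 6 | 1·4+1·2+2·0 = 6
gcd(1,1,1,2) = 1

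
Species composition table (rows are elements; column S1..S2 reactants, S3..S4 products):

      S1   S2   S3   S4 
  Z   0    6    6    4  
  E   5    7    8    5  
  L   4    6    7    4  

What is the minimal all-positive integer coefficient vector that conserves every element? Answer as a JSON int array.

Coefficients: [1, 6, 4, 3]

Z: 1·0+6·6 = 36 | 4·6+3·4 = 36
E: 1·5+6·7 = 47 | 4·8+3·5 = 47
L: 1·4+6·6 = 40 | 4·7+3·4 = 40
gcd(1,6,4,3) = 1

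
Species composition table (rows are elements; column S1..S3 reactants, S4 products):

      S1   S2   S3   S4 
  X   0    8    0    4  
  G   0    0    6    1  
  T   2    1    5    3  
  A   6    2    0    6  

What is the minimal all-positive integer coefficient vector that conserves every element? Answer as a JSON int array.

X: 5·0+3·8+1·0 = 24 | 6·4 = 24
G: 5·0+3·0+1·6 = 6 | 6·1 = 6
T: 5·2+3·1+1·5 = 18 | 6·3 = 18
A: 5·6+3·2+1·0 = 36 | 6·6 = 36
gcd(5,3,1,6) = 1

Coefficients: [5, 3, 1, 6]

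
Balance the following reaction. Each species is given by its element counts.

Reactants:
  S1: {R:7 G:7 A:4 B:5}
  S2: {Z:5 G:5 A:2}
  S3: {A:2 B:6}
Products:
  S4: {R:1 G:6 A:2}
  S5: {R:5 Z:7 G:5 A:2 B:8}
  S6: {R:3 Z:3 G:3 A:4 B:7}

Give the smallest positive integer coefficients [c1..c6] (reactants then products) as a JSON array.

R: 4·7+5·0+5·0 = 28 | 5·1+1·5+6·3 = 28
Z: 4·0+5·5+5·0 = 25 | 5·0+1·7+6·3 = 25
G: 4·7+5·5+5·0 = 53 | 5·6+1·5+6·3 = 53
A: 4·4+5·2+5·2 = 36 | 5·2+1·2+6·4 = 36
B: 4·5+5·0+5·6 = 50 | 5·0+1·8+6·7 = 50
gcd(4,5,5,5,1,6) = 1

Coefficients: [4, 5, 5, 5, 1, 6]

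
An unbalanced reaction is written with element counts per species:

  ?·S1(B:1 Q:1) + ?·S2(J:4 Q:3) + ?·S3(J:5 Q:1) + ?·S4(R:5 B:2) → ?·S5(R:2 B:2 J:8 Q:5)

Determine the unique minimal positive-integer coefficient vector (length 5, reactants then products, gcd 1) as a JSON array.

R: 6·0+5·0+4·0+2·5 = 10 | 5·2 = 10
B: 6·1+5·0+4·0+2·2 = 10 | 5·2 = 10
J: 6·0+5·4+4·5+2·0 = 40 | 5·8 = 40
Q: 6·1+5·3+4·1+2·0 = 25 | 5·5 = 25
gcd(6,5,4,2,5) = 1

Coefficients: [6, 5, 4, 2, 5]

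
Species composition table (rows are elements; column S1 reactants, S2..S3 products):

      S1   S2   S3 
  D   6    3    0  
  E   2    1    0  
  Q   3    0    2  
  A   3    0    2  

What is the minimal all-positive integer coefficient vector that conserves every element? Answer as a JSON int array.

D: 2·6 = 12 | 4·3+3·0 = 12
E: 2·2 = 4 | 4·1+3·0 = 4
Q: 2·3 = 6 | 4·0+3·2 = 6
A: 2·3 = 6 | 4·0+3·2 = 6
gcd(2,4,3) = 1

Coefficients: [2, 4, 3]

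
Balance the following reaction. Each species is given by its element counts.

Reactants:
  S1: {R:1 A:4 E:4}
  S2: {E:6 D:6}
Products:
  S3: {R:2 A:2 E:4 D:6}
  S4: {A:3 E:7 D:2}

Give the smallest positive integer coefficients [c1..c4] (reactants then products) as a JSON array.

Coefficients: [6, 5, 3, 6]

R: 6·1+5·0 = 6 | 3·2+6·0 = 6
A: 6·4+5·0 = 24 | 3·2+6·3 = 24
E: 6·4+5·6 = 54 | 3·4+6·7 = 54
D: 6·0+5·6 = 30 | 3·6+6·2 = 30
gcd(6,5,3,6) = 1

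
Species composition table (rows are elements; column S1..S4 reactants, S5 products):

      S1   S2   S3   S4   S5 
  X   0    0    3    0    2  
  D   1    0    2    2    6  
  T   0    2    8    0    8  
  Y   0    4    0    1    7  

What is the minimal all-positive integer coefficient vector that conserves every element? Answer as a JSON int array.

X: 4·0+4·0+2·3+5·0 = 6 | 3·2 = 6
D: 4·1+4·0+2·2+5·2 = 18 | 3·6 = 18
T: 4·0+4·2+2·8+5·0 = 24 | 3·8 = 24
Y: 4·0+4·4+2·0+5·1 = 21 | 3·7 = 21
gcd(4,4,2,5,3) = 1

Coefficients: [4, 4, 2, 5, 3]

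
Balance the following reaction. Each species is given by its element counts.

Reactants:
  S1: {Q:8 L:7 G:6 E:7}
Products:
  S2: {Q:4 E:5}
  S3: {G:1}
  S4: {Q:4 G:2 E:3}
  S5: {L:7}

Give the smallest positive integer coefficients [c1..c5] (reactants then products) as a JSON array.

Q: 2·8 = 16 | 1·4+6·0+3·4+2·0 = 16
L: 2·7 = 14 | 1·0+6·0+3·0+2·7 = 14
G: 2·6 = 12 | 1·0+6·1+3·2+2·0 = 12
E: 2·7 = 14 | 1·5+6·0+3·3+2·0 = 14
gcd(2,1,6,3,2) = 1

Coefficients: [2, 1, 6, 3, 2]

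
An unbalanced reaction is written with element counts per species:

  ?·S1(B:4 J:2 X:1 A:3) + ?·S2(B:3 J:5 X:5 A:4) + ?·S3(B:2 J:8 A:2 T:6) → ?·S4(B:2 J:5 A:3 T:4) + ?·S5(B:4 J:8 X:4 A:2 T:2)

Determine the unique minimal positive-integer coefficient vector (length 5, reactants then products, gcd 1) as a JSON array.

B: 2·4+2·3+5·2 = 24 | 6·2+3·4 = 24
J: 2·2+2·5+5·8 = 54 | 6·5+3·8 = 54
X: 2·1+2·5+5·0 = 12 | 6·0+3·4 = 12
A: 2·3+2·4+5·2 = 24 | 6·3+3·2 = 24
T: 2·0+2·0+5·6 = 30 | 6·4+3·2 = 30
gcd(2,2,5,6,3) = 1

Coefficients: [2, 2, 5, 6, 3]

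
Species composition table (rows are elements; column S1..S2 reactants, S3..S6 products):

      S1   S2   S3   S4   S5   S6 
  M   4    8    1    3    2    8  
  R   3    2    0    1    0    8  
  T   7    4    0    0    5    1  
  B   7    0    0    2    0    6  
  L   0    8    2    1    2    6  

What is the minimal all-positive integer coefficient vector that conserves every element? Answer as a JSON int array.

M: 2·4+3·8 = 32 | 2·1+4·3+5·2+1·8 = 32
R: 2·3+3·2 = 12 | 2·0+4·1+5·0+1·8 = 12
T: 2·7+3·4 = 26 | 2·0+4·0+5·5+1·1 = 26
B: 2·7+3·0 = 14 | 2·0+4·2+5·0+1·6 = 14
L: 2·0+3·8 = 24 | 2·2+4·1+5·2+1·6 = 24
gcd(2,3,2,4,5,1) = 1

Coefficients: [2, 3, 2, 4, 5, 1]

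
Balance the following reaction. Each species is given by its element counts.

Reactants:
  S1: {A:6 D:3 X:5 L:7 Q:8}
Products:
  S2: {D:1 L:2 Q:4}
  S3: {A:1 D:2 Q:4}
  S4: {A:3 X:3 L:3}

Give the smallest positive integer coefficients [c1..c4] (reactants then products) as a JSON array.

Coefficients: [3, 3, 3, 5]

A: 3·6 = 18 | 3·0+3·1+5·3 = 18
D: 3·3 = 9 | 3·1+3·2+5·0 = 9
X: 3·5 = 15 | 3·0+3·0+5·3 = 15
L: 3·7 = 21 | 3·2+3·0+5·3 = 21
Q: 3·8 = 24 | 3·4+3·4+5·0 = 24
gcd(3,3,3,5) = 1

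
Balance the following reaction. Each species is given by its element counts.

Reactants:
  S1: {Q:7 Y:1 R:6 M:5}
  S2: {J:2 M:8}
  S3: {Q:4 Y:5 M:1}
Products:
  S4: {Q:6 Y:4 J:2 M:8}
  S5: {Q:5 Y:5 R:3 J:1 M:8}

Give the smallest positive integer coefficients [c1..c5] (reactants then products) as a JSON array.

Coefficients: [2, 5, 6, 3, 4]

Q: 2·7+5·0+6·4 = 38 | 3·6+4·5 = 38
Y: 2·1+5·0+6·5 = 32 | 3·4+4·5 = 32
R: 2·6+5·0+6·0 = 12 | 3·0+4·3 = 12
J: 2·0+5·2+6·0 = 10 | 3·2+4·1 = 10
M: 2·5+5·8+6·1 = 56 | 3·8+4·8 = 56
gcd(2,5,6,3,4) = 1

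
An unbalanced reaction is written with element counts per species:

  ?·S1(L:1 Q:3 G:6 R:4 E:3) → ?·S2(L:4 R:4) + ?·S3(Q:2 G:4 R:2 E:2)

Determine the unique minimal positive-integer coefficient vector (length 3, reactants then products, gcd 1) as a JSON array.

Coefficients: [4, 1, 6]

L: 4·1 = 4 | 1·4+6·0 = 4
Q: 4·3 = 12 | 1·0+6·2 = 12
G: 4·6 = 24 | 1·0+6·4 = 24
R: 4·4 = 16 | 1·4+6·2 = 16
E: 4·3 = 12 | 1·0+6·2 = 12
gcd(4,1,6) = 1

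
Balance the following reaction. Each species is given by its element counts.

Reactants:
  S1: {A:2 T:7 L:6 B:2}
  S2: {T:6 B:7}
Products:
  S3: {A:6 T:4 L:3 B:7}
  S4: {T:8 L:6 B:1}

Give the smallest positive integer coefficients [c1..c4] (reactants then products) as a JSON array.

Coefficients: [6, 1, 2, 5]

A: 6·2+1·0 = 12 | 2·6+5·0 = 12
T: 6·7+1·6 = 48 | 2·4+5·8 = 48
L: 6·6+1·0 = 36 | 2·3+5·6 = 36
B: 6·2+1·7 = 19 | 2·7+5·1 = 19
gcd(6,1,2,5) = 1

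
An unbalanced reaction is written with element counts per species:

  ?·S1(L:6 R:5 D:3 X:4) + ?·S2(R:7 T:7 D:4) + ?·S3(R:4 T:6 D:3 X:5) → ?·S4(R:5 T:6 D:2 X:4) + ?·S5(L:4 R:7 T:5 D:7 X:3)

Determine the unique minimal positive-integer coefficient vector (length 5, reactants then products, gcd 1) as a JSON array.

Coefficients: [2, 3, 5, 6, 3]

L: 2·6+3·0+5·0 = 12 | 6·0+3·4 = 12
R: 2·5+3·7+5·4 = 51 | 6·5+3·7 = 51
T: 2·0+3·7+5·6 = 51 | 6·6+3·5 = 51
D: 2·3+3·4+5·3 = 33 | 6·2+3·7 = 33
X: 2·4+3·0+5·5 = 33 | 6·4+3·3 = 33
gcd(2,3,5,6,3) = 1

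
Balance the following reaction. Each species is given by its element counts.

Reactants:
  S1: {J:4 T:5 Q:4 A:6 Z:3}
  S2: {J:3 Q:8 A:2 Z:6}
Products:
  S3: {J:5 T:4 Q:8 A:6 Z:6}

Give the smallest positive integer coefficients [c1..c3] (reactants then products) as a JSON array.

Coefficients: [4, 3, 5]

J: 4·4+3·3 = 25 | 5·5 = 25
T: 4·5+3·0 = 20 | 5·4 = 20
Q: 4·4+3·8 = 40 | 5·8 = 40
A: 4·6+3·2 = 30 | 5·6 = 30
Z: 4·3+3·6 = 30 | 5·6 = 30
gcd(4,3,5) = 1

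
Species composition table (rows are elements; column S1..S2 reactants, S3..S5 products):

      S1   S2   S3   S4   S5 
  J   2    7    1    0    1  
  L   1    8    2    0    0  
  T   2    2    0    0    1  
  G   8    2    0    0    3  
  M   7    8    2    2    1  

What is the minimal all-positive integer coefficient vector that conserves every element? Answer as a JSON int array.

J: 2·2+1·7 = 11 | 5·1+3·0+6·1 = 11
L: 2·1+1·8 = 10 | 5·2+3·0+6·0 = 10
T: 2·2+1·2 = 6 | 5·0+3·0+6·1 = 6
G: 2·8+1·2 = 18 | 5·0+3·0+6·3 = 18
M: 2·7+1·8 = 22 | 5·2+3·2+6·1 = 22
gcd(2,1,5,3,6) = 1

Coefficients: [2, 1, 5, 3, 6]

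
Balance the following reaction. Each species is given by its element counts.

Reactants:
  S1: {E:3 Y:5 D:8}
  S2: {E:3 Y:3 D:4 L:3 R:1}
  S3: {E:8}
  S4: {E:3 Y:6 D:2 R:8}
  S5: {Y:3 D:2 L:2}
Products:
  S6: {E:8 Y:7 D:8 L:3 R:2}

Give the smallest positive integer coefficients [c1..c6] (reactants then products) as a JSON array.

E: 3·3+4·3+3·8+1·3+3·0 = 48 | 6·8 = 48
Y: 3·5+4·3+3·0+1·6+3·3 = 42 | 6·7 = 42
D: 3·8+4·4+3·0+1·2+3·2 = 48 | 6·8 = 48
L: 3·0+4·3+3·0+1·0+3·2 = 18 | 6·3 = 18
R: 3·0+4·1+3·0+1·8+3·0 = 12 | 6·2 = 12
gcd(3,4,3,1,3,6) = 1

Coefficients: [3, 4, 3, 1, 3, 6]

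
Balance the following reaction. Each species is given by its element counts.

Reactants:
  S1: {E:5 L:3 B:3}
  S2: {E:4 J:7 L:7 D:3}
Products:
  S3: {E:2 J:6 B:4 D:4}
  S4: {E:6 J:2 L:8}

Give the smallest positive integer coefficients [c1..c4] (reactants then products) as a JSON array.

Coefficients: [4, 4, 3, 5]

E: 4·5+4·4 = 36 | 3·2+5·6 = 36
J: 4·0+4·7 = 28 | 3·6+5·2 = 28
L: 4·3+4·7 = 40 | 3·0+5·8 = 40
B: 4·3+4·0 = 12 | 3·4+5·0 = 12
D: 4·0+4·3 = 12 | 3·4+5·0 = 12
gcd(4,4,3,5) = 1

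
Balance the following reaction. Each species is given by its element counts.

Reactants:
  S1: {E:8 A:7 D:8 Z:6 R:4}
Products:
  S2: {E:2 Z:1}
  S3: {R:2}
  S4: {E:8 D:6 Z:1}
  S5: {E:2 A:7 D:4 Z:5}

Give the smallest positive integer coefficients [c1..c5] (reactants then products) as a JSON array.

Coefficients: [3, 1, 6, 2, 3]

E: 3·8 = 24 | 1·2+6·0+2·8+3·2 = 24
A: 3·7 = 21 | 1·0+6·0+2·0+3·7 = 21
D: 3·8 = 24 | 1·0+6·0+2·6+3·4 = 24
Z: 3·6 = 18 | 1·1+6·0+2·1+3·5 = 18
R: 3·4 = 12 | 1·0+6·2+2·0+3·0 = 12
gcd(3,1,6,2,3) = 1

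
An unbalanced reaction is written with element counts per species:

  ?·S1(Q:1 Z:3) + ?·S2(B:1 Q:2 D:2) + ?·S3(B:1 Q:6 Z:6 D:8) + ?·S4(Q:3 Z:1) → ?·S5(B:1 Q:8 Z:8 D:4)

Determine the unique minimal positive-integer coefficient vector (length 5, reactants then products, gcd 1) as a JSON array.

Coefficients: [5, 2, 1, 3, 3]

B: 5·0+2·1+1·1+3·0 = 3 | 3·1 = 3
Q: 5·1+2·2+1·6+3·3 = 24 | 3·8 = 24
Z: 5·3+2·0+1·6+3·1 = 24 | 3·8 = 24
D: 5·0+2·2+1·8+3·0 = 12 | 3·4 = 12
gcd(5,2,1,3,3) = 1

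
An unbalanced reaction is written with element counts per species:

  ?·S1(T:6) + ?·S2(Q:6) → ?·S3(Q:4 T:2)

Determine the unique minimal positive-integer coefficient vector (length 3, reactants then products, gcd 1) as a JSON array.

Coefficients: [1, 2, 3]

Q: 1·0+2·6 = 12 | 3·4 = 12
T: 1·6+2·0 = 6 | 3·2 = 6
gcd(1,2,3) = 1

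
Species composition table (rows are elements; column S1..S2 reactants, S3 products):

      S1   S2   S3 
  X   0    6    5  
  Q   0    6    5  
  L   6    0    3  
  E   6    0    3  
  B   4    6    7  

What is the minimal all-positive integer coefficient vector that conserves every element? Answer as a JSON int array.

X: 3·0+5·6 = 30 | 6·5 = 30
Q: 3·0+5·6 = 30 | 6·5 = 30
L: 3·6+5·0 = 18 | 6·3 = 18
E: 3·6+5·0 = 18 | 6·3 = 18
B: 3·4+5·6 = 42 | 6·7 = 42
gcd(3,5,6) = 1

Coefficients: [3, 5, 6]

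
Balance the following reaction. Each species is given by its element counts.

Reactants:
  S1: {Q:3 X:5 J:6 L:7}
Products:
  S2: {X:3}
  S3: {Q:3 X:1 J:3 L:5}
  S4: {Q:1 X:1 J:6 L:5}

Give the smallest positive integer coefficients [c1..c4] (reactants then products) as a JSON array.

Q: 5·3 = 15 | 6·0+4·3+3·1 = 15
X: 5·5 = 25 | 6·3+4·1+3·1 = 25
J: 5·6 = 30 | 6·0+4·3+3·6 = 30
L: 5·7 = 35 | 6·0+4·5+3·5 = 35
gcd(5,6,4,3) = 1

Coefficients: [5, 6, 4, 3]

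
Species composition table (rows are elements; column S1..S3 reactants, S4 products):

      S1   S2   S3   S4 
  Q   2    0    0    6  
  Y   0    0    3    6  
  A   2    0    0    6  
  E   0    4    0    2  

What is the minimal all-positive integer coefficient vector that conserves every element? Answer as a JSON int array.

Q: 6·2+1·0+4·0 = 12 | 2·6 = 12
Y: 6·0+1·0+4·3 = 12 | 2·6 = 12
A: 6·2+1·0+4·0 = 12 | 2·6 = 12
E: 6·0+1·4+4·0 = 4 | 2·2 = 4
gcd(6,1,4,2) = 1

Coefficients: [6, 1, 4, 2]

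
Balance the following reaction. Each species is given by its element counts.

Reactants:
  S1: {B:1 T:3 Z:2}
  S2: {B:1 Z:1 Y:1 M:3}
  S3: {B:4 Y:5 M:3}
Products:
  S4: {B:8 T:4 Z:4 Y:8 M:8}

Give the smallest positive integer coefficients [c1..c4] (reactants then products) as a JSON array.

Coefficients: [4, 4, 4, 3]

B: 4·1+4·1+4·4 = 24 | 3·8 = 24
T: 4·3+4·0+4·0 = 12 | 3·4 = 12
Z: 4·2+4·1+4·0 = 12 | 3·4 = 12
Y: 4·0+4·1+4·5 = 24 | 3·8 = 24
M: 4·0+4·3+4·3 = 24 | 3·8 = 24
gcd(4,4,4,3) = 1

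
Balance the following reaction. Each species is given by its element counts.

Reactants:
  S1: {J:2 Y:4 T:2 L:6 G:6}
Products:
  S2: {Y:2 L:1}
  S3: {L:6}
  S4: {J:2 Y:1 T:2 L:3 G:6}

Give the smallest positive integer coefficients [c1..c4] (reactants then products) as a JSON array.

J: 4·2 = 8 | 6·0+1·0+4·2 = 8
Y: 4·4 = 16 | 6·2+1·0+4·1 = 16
T: 4·2 = 8 | 6·0+1·0+4·2 = 8
L: 4·6 = 24 | 6·1+1·6+4·3 = 24
G: 4·6 = 24 | 6·0+1·0+4·6 = 24
gcd(4,6,1,4) = 1

Coefficients: [4, 6, 1, 4]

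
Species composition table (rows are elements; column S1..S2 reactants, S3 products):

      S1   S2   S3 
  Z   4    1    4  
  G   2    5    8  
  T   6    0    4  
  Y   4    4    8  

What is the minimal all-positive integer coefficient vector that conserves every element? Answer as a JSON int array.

Z: 2·4+4·1 = 12 | 3·4 = 12
G: 2·2+4·5 = 24 | 3·8 = 24
T: 2·6+4·0 = 12 | 3·4 = 12
Y: 2·4+4·4 = 24 | 3·8 = 24
gcd(2,4,3) = 1

Coefficients: [2, 4, 3]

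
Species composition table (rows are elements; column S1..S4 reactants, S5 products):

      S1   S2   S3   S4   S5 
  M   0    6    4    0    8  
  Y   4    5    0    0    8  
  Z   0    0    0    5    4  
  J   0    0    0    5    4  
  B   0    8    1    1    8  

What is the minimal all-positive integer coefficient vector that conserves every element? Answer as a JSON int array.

M: 5·0+4·6+4·4+4·0 = 40 | 5·8 = 40
Y: 5·4+4·5+4·0+4·0 = 40 | 5·8 = 40
Z: 5·0+4·0+4·0+4·5 = 20 | 5·4 = 20
J: 5·0+4·0+4·0+4·5 = 20 | 5·4 = 20
B: 5·0+4·8+4·1+4·1 = 40 | 5·8 = 40
gcd(5,4,4,4,5) = 1

Coefficients: [5, 4, 4, 4, 5]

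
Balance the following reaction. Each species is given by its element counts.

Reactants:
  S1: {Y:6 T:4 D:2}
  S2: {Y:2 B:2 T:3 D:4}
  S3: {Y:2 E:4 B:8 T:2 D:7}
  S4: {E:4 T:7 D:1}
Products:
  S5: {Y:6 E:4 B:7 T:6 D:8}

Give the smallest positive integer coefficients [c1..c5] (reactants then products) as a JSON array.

Y: 4·6+1·2+5·2+1·0 = 36 | 6·6 = 36
E: 4·0+1·0+5·4+1·4 = 24 | 6·4 = 24
B: 4·0+1·2+5·8+1·0 = 42 | 6·7 = 42
T: 4·4+1·3+5·2+1·7 = 36 | 6·6 = 36
D: 4·2+1·4+5·7+1·1 = 48 | 6·8 = 48
gcd(4,1,5,1,6) = 1

Coefficients: [4, 1, 5, 1, 6]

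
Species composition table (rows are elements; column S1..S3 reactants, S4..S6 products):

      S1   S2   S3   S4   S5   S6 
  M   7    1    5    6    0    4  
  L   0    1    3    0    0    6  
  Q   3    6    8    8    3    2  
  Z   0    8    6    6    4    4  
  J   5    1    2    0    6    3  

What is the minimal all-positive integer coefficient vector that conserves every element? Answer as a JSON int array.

Coefficients: [2, 3, 1, 3, 2, 1]

M: 2·7+3·1+1·5 = 22 | 3·6+2·0+1·4 = 22
L: 2·0+3·1+1·3 = 6 | 3·0+2·0+1·6 = 6
Q: 2·3+3·6+1·8 = 32 | 3·8+2·3+1·2 = 32
Z: 2·0+3·8+1·6 = 30 | 3·6+2·4+1·4 = 30
J: 2·5+3·1+1·2 = 15 | 3·0+2·6+1·3 = 15
gcd(2,3,1,3,2,1) = 1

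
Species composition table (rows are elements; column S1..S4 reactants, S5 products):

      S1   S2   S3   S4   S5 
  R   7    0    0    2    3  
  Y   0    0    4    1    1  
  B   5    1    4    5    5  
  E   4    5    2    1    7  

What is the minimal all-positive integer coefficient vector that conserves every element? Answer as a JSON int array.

Coefficients: [2, 6, 1, 2, 6]

R: 2·7+6·0+1·0+2·2 = 18 | 6·3 = 18
Y: 2·0+6·0+1·4+2·1 = 6 | 6·1 = 6
B: 2·5+6·1+1·4+2·5 = 30 | 6·5 = 30
E: 2·4+6·5+1·2+2·1 = 42 | 6·7 = 42
gcd(2,6,1,2,6) = 1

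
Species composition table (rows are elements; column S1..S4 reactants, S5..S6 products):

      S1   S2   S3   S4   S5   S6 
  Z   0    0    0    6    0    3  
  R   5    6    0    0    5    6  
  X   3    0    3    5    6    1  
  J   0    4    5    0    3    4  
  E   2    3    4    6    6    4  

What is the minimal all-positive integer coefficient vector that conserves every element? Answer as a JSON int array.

Z: 5·0+4·0+3·0+2·6 = 12 | 5·0+4·3 = 12
R: 5·5+4·6+3·0+2·0 = 49 | 5·5+4·6 = 49
X: 5·3+4·0+3·3+2·5 = 34 | 5·6+4·1 = 34
J: 5·0+4·4+3·5+2·0 = 31 | 5·3+4·4 = 31
E: 5·2+4·3+3·4+2·6 = 46 | 5·6+4·4 = 46
gcd(5,4,3,2,5,4) = 1

Coefficients: [5, 4, 3, 2, 5, 4]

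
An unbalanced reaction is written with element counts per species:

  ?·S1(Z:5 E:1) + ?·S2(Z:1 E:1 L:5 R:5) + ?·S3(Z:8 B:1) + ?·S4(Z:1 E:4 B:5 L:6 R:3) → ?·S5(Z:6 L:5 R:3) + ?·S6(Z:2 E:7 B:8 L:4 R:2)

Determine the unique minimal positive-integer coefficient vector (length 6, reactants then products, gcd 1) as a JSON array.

Coefficients: [3, 1, 2, 6, 5, 4]

Z: 3·5+1·1+2·8+6·1 = 38 | 5·6+4·2 = 38
E: 3·1+1·1+2·0+6·4 = 28 | 5·0+4·7 = 28
B: 3·0+1·0+2·1+6·5 = 32 | 5·0+4·8 = 32
L: 3·0+1·5+2·0+6·6 = 41 | 5·5+4·4 = 41
R: 3·0+1·5+2·0+6·3 = 23 | 5·3+4·2 = 23
gcd(3,1,2,6,5,4) = 1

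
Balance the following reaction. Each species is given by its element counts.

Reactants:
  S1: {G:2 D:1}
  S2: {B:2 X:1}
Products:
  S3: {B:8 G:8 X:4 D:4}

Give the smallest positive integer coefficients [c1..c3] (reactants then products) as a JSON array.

Coefficients: [4, 4, 1]

B: 4·0+4·2 = 8 | 1·8 = 8
G: 4·2+4·0 = 8 | 1·8 = 8
X: 4·0+4·1 = 4 | 1·4 = 4
D: 4·1+4·0 = 4 | 1·4 = 4
gcd(4,4,1) = 1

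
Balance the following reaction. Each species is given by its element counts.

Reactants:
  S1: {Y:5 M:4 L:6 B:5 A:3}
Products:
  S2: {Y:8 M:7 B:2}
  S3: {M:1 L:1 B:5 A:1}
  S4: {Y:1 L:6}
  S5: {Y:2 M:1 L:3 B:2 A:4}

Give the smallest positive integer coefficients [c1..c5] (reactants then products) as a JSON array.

Y: 5·5 = 25 | 2·8+3·0+3·1+3·2 = 25
M: 5·4 = 20 | 2·7+3·1+3·0+3·1 = 20
L: 5·6 = 30 | 2·0+3·1+3·6+3·3 = 30
B: 5·5 = 25 | 2·2+3·5+3·0+3·2 = 25
A: 5·3 = 15 | 2·0+3·1+3·0+3·4 = 15
gcd(5,2,3,3,3) = 1

Coefficients: [5, 2, 3, 3, 3]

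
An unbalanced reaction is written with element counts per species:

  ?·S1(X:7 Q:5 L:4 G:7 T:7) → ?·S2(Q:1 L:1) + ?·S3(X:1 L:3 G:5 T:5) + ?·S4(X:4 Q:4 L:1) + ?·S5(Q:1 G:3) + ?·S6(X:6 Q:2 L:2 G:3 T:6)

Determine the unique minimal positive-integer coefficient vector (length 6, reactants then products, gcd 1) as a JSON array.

X: 5·7 = 35 | 6·0+1·1+1·4+5·0+5·6 = 35
Q: 5·5 = 25 | 6·1+1·0+1·4+5·1+5·2 = 25
L: 5·4 = 20 | 6·1+1·3+1·1+5·0+5·2 = 20
G: 5·7 = 35 | 6·0+1·5+1·0+5·3+5·3 = 35
T: 5·7 = 35 | 6·0+1·5+1·0+5·0+5·6 = 35
gcd(5,6,1,1,5,5) = 1

Coefficients: [5, 6, 1, 1, 5, 5]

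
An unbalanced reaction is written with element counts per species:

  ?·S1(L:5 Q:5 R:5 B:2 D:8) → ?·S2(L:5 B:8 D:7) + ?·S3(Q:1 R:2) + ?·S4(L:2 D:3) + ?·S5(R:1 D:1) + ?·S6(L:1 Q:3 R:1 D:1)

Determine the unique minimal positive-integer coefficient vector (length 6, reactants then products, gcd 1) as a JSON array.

Coefficients: [4, 1, 5, 5, 5, 5]

L: 4·5 = 20 | 1·5+5·0+5·2+5·0+5·1 = 20
Q: 4·5 = 20 | 1·0+5·1+5·0+5·0+5·3 = 20
R: 4·5 = 20 | 1·0+5·2+5·0+5·1+5·1 = 20
B: 4·2 = 8 | 1·8+5·0+5·0+5·0+5·0 = 8
D: 4·8 = 32 | 1·7+5·0+5·3+5·1+5·1 = 32
gcd(4,1,5,5,5,5) = 1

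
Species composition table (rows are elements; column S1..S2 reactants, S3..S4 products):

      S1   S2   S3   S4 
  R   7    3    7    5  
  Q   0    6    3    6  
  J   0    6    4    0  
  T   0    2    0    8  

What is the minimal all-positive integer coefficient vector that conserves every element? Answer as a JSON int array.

Coefficients: [5, 4, 6, 1]

R: 5·7+4·3 = 47 | 6·7+1·5 = 47
Q: 5·0+4·6 = 24 | 6·3+1·6 = 24
J: 5·0+4·6 = 24 | 6·4+1·0 = 24
T: 5·0+4·2 = 8 | 6·0+1·8 = 8
gcd(5,4,6,1) = 1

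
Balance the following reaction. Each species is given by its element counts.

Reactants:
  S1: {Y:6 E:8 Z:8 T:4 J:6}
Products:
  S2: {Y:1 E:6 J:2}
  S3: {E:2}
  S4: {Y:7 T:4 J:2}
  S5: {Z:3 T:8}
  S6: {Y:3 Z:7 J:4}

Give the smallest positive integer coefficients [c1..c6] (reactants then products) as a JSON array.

Coefficients: [3, 2, 6, 1, 1, 3]

Y: 3·6 = 18 | 2·1+6·0+1·7+1·0+3·3 = 18
E: 3·8 = 24 | 2·6+6·2+1·0+1·0+3·0 = 24
Z: 3·8 = 24 | 2·0+6·0+1·0+1·3+3·7 = 24
T: 3·4 = 12 | 2·0+6·0+1·4+1·8+3·0 = 12
J: 3·6 = 18 | 2·2+6·0+1·2+1·0+3·4 = 18
gcd(3,2,6,1,1,3) = 1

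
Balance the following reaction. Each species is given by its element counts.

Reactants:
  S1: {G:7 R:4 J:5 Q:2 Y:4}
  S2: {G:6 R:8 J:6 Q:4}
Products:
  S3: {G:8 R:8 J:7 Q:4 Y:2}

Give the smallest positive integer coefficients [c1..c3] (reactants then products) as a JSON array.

Coefficients: [2, 3, 4]

G: 2·7+3·6 = 32 | 4·8 = 32
R: 2·4+3·8 = 32 | 4·8 = 32
J: 2·5+3·6 = 28 | 4·7 = 28
Q: 2·2+3·4 = 16 | 4·4 = 16
Y: 2·4+3·0 = 8 | 4·2 = 8
gcd(2,3,4) = 1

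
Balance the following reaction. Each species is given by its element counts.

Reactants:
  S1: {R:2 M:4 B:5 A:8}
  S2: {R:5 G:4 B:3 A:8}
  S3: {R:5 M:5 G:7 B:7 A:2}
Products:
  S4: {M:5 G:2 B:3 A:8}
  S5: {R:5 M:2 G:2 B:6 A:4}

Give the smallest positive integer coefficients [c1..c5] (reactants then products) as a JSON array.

R: 5·2+1·5+2·5 = 25 | 4·0+5·5 = 25
M: 5·4+1·0+2·5 = 30 | 4·5+5·2 = 30
G: 5·0+1·4+2·7 = 18 | 4·2+5·2 = 18
B: 5·5+1·3+2·7 = 42 | 4·3+5·6 = 42
A: 5·8+1·8+2·2 = 52 | 4·8+5·4 = 52
gcd(5,1,2,4,5) = 1

Coefficients: [5, 1, 2, 4, 5]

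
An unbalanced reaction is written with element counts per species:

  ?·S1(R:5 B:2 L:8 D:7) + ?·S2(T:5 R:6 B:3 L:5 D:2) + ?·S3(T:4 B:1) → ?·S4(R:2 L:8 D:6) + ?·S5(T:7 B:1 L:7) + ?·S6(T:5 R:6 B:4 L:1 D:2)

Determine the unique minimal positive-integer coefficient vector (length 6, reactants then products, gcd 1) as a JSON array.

T: 2·0+2·5+3·4 = 22 | 2·0+1·7+3·5 = 22
R: 2·5+2·6+3·0 = 22 | 2·2+1·0+3·6 = 22
B: 2·2+2·3+3·1 = 13 | 2·0+1·1+3·4 = 13
L: 2·8+2·5+3·0 = 26 | 2·8+1·7+3·1 = 26
D: 2·7+2·2+3·0 = 18 | 2·6+1·0+3·2 = 18
gcd(2,2,3,2,1,3) = 1

Coefficients: [2, 2, 3, 2, 1, 3]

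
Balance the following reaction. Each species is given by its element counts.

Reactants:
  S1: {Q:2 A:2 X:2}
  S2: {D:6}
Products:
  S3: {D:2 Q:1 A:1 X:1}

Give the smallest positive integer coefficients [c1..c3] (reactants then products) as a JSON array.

D: 3·0+2·6 = 12 | 6·2 = 12
Q: 3·2+2·0 = 6 | 6·1 = 6
A: 3·2+2·0 = 6 | 6·1 = 6
X: 3·2+2·0 = 6 | 6·1 = 6
gcd(3,2,6) = 1

Coefficients: [3, 2, 6]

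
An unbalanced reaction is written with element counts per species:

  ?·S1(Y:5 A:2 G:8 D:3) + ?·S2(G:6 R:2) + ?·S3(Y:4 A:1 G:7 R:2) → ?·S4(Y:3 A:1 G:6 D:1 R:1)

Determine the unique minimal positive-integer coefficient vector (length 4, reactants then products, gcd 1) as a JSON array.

Coefficients: [2, 1, 2, 6]

Y: 2·5+1·0+2·4 = 18 | 6·3 = 18
A: 2·2+1·0+2·1 = 6 | 6·1 = 6
G: 2·8+1·6+2·7 = 36 | 6·6 = 36
D: 2·3+1·0+2·0 = 6 | 6·1 = 6
R: 2·0+1·2+2·2 = 6 | 6·1 = 6
gcd(2,1,2,6) = 1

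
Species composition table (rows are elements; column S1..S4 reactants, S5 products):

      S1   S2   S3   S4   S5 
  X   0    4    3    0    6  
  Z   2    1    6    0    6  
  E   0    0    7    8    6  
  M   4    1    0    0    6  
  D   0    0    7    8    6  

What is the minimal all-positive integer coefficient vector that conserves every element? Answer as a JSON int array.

Coefficients: [6, 6, 2, 2, 5]

X: 6·0+6·4+2·3+2·0 = 30 | 5·6 = 30
Z: 6·2+6·1+2·6+2·0 = 30 | 5·6 = 30
E: 6·0+6·0+2·7+2·8 = 30 | 5·6 = 30
M: 6·4+6·1+2·0+2·0 = 30 | 5·6 = 30
D: 6·0+6·0+2·7+2·8 = 30 | 5·6 = 30
gcd(6,6,2,2,5) = 1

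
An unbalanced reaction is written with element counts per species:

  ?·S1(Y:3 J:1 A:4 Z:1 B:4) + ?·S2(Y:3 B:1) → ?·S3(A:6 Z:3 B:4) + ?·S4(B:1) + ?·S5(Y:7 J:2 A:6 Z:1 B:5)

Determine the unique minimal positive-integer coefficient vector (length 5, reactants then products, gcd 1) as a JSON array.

Y: 6·3+1·3 = 21 | 1·0+6·0+3·7 = 21
J: 6·1+1·0 = 6 | 1·0+6·0+3·2 = 6
A: 6·4+1·0 = 24 | 1·6+6·0+3·6 = 24
Z: 6·1+1·0 = 6 | 1·3+6·0+3·1 = 6
B: 6·4+1·1 = 25 | 1·4+6·1+3·5 = 25
gcd(6,1,1,6,3) = 1

Coefficients: [6, 1, 1, 6, 3]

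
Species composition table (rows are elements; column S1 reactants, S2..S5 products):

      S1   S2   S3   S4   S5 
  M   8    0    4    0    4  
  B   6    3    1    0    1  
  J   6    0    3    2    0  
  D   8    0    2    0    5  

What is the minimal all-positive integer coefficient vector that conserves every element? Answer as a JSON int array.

Coefficients: [3, 4, 2, 6, 4]

M: 3·8 = 24 | 4·0+2·4+6·0+4·4 = 24
B: 3·6 = 18 | 4·3+2·1+6·0+4·1 = 18
J: 3·6 = 18 | 4·0+2·3+6·2+4·0 = 18
D: 3·8 = 24 | 4·0+2·2+6·0+4·5 = 24
gcd(3,4,2,6,4) = 1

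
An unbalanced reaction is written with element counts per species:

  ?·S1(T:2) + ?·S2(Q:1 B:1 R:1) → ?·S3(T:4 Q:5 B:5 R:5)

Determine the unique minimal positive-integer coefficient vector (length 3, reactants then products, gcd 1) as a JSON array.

Coefficients: [2, 5, 1]

T: 2·2+5·0 = 4 | 1·4 = 4
Q: 2·0+5·1 = 5 | 1·5 = 5
B: 2·0+5·1 = 5 | 1·5 = 5
R: 2·0+5·1 = 5 | 1·5 = 5
gcd(2,5,1) = 1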